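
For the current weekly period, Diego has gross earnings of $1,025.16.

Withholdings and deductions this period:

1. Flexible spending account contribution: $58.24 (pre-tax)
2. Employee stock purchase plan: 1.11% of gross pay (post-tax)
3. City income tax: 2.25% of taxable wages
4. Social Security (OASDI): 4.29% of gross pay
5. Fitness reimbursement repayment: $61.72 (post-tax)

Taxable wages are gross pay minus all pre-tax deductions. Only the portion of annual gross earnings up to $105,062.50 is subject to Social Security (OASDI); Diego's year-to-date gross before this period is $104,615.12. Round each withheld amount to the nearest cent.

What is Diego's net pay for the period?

Flexible spending account contribution: $58.24
Taxable wages = $1,025.16 − $58.24 = $966.92
City income tax: $966.92 × 0.0225 = $21.76
Social Security (OASDI): only $105,062.50 − $104,615.12 = $447.38 of this check is subject → $447.38 × 0.0429 = $19.19
Fitness reimbursement repayment: $61.72
Employee stock purchase plan: $1,025.16 × 0.0111 = $11.38
Total deductions = $58.24 + $21.76 + $19.19 + $61.72 + $11.38 = $172.29
Net pay = $1,025.16 − $172.29 = $852.87

$852.87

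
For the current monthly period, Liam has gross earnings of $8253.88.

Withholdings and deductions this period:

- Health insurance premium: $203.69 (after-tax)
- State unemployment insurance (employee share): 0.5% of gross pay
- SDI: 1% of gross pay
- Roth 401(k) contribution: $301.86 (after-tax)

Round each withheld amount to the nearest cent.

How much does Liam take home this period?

SDI: $8253.88 × 0.01 = $82.54
State unemployment insurance (employee share): $8253.88 × 0.005 = $41.27
Roth 401(k) contribution: $301.86
Health insurance premium: $203.69
Total deductions = $82.54 + $41.27 + $301.86 + $203.69 = $629.36
Net pay = $8253.88 − $629.36 = $7624.52

$7624.52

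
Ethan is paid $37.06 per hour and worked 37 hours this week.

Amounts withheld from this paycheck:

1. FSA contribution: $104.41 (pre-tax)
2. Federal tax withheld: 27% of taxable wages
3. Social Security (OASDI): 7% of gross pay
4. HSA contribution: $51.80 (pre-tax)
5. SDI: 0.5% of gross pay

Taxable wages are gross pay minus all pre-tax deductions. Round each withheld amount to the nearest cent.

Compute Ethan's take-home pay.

$784.11

Gross pay: 37 × $37.06 = $1,371.22
HSA contribution: $51.80
FSA contribution: $104.41
Pre-tax total = $51.80 + $104.41 = $156.21
Taxable wages = $1,371.22 − $156.21 = $1,215.01
Federal tax withheld: $1,215.01 × 0.27 = $328.05
Social Security (OASDI): $1,371.22 × 0.07 = $95.99
SDI: $1,371.22 × 0.005 = $6.86
Total deductions = $51.80 + $104.41 + $328.05 + $95.99 + $6.86 = $587.11
Net pay = $1,371.22 − $587.11 = $784.11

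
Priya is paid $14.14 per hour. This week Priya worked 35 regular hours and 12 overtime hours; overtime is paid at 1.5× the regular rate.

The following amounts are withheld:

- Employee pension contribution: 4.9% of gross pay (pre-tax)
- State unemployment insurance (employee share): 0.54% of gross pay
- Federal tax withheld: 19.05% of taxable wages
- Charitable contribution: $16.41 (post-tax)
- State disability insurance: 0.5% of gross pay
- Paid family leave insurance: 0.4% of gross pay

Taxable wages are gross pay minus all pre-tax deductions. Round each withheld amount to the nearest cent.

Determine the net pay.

$549.72

Regular pay: 35 × $14.14 = $494.90
Overtime pay: 12 × $14.14 × 1.5 = $254.52
Gross pay = $494.90 + $254.52 = $749.42
Employee pension contribution: $749.42 × 0.049 = $36.72
Taxable wages = $749.42 − $36.72 = $712.70
Federal tax withheld: $712.70 × 0.1905 = $135.77
Paid family leave insurance: $749.42 × 0.004 = $3.00
State unemployment insurance (employee share): $749.42 × 0.0054 = $4.05
State disability insurance: $749.42 × 0.005 = $3.75
Charitable contribution: $16.41
Total deductions = $36.72 + $135.77 + $3.00 + $4.05 + $3.75 + $16.41 = $199.70
Net pay = $749.42 − $199.70 = $549.72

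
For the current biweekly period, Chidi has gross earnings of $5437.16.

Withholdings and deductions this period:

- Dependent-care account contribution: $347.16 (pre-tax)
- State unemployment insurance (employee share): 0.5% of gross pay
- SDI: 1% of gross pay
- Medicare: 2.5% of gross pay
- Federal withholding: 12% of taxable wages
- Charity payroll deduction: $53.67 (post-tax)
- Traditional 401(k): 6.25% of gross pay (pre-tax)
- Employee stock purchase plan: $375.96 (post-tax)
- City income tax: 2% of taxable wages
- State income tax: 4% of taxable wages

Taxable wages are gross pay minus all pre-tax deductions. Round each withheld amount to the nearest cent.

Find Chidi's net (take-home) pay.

Dependent-care account contribution: $347.16
Traditional 401(k): $5437.16 × 0.0625 = $339.82
Pre-tax total = $347.16 + $339.82 = $686.98
Taxable wages = $5437.16 − $686.98 = $4750.18
City income tax: $4750.18 × 0.02 = $95.00
Federal withholding: $4750.18 × 0.12 = $570.02
State income tax: $4750.18 × 0.04 = $190.01
State unemployment insurance (employee share): $5437.16 × 0.005 = $27.19
Medicare: $5437.16 × 0.025 = $135.93
SDI: $5437.16 × 0.01 = $54.37
Employee stock purchase plan: $375.96
Charity payroll deduction: $53.67
Total deductions = $347.16 + $339.82 + $95.00 + $570.02 + $190.01 + $27.19 + $135.93 + $54.37 + $375.96 + $53.67 = $2189.13
Net pay = $5437.16 − $2189.13 = $3248.03

$3248.03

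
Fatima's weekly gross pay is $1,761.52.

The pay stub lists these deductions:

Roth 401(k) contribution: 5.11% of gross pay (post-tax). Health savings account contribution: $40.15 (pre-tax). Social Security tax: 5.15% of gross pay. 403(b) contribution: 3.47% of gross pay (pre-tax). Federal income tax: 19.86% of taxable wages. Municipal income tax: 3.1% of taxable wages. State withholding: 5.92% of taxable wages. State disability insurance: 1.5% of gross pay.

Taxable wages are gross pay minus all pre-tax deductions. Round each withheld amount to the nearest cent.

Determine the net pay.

$973.61

Health savings account contribution: $40.15
403(b) contribution: $1,761.52 × 0.0347 = $61.12
Pre-tax total = $40.15 + $61.12 = $101.27
Taxable wages = $1,761.52 − $101.27 = $1,660.25
Municipal income tax: $1,660.25 × 0.031 = $51.47
State withholding: $1,660.25 × 0.0592 = $98.29
Federal income tax: $1,660.25 × 0.1986 = $329.73
Social Security tax: $1,761.52 × 0.0515 = $90.72
State disability insurance: $1,761.52 × 0.015 = $26.42
Roth 401(k) contribution: $1,761.52 × 0.0511 = $90.01
Total deductions = $40.15 + $61.12 + $51.47 + $98.29 + $329.73 + $90.72 + $26.42 + $90.01 = $787.91
Net pay = $1,761.52 − $787.91 = $973.61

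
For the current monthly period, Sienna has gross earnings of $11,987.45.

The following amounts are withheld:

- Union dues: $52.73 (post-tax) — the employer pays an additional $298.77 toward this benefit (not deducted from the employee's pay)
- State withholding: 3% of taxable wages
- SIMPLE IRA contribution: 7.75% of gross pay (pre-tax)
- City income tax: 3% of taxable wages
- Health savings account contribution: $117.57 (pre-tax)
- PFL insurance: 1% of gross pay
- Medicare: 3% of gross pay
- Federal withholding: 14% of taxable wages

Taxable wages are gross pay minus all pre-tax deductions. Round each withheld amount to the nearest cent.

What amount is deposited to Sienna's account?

$8,220.45

SIMPLE IRA contribution: $11,987.45 × 0.0775 = $929.03
Health savings account contribution: $117.57
Pre-tax total = $929.03 + $117.57 = $1,046.60
Taxable wages = $11,987.45 − $1,046.60 = $10,940.85
Federal withholding: $10,940.85 × 0.14 = $1,531.72
State withholding: $10,940.85 × 0.03 = $328.23
City income tax: $10,940.85 × 0.03 = $328.23
PFL insurance: $11,987.45 × 0.01 = $119.87
Medicare: $11,987.45 × 0.03 = $359.62
Union dues: $52.73
(Employer's $298.77 toward union dues is not withheld from the employee.)
Total deductions = $929.03 + $117.57 + $1,531.72 + $328.23 + $328.23 + $119.87 + $359.62 + $52.73 = $3,767.00
Net pay = $11,987.45 − $3,767.00 = $8,220.45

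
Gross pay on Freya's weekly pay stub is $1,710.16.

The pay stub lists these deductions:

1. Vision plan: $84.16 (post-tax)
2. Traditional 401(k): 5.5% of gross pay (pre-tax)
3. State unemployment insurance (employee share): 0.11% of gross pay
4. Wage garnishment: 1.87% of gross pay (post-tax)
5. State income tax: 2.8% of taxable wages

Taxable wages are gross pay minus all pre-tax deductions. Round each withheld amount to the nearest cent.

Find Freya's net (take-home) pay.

$1,452.83

Traditional 401(k): $1,710.16 × 0.055 = $94.06
Taxable wages = $1,710.16 − $94.06 = $1,616.10
State income tax: $1,616.10 × 0.028 = $45.25
State unemployment insurance (employee share): $1,710.16 × 0.0011 = $1.88
Wage garnishment: $1,710.16 × 0.0187 = $31.98
Vision plan: $84.16
Total deductions = $94.06 + $45.25 + $1.88 + $31.98 + $84.16 = $257.33
Net pay = $1,710.16 − $257.33 = $1,452.83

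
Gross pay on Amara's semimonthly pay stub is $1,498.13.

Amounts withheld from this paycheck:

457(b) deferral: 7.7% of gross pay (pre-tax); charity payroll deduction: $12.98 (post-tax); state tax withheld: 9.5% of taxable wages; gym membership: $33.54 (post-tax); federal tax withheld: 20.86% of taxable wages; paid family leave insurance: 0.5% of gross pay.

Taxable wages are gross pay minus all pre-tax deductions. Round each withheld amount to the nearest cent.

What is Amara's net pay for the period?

$908.95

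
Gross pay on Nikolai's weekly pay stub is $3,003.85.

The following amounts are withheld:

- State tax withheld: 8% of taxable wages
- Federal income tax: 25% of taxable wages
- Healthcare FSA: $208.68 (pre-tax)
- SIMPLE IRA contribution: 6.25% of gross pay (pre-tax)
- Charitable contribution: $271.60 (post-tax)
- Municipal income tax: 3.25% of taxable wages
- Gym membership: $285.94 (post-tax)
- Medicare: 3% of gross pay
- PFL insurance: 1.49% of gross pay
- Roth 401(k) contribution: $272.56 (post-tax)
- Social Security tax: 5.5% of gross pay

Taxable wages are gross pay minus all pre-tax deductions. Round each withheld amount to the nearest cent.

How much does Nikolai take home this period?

Healthcare FSA: $208.68
SIMPLE IRA contribution: $3,003.85 × 0.0625 = $187.74
Pre-tax total = $208.68 + $187.74 = $396.42
Taxable wages = $3,003.85 − $396.42 = $2,607.43
State tax withheld: $2,607.43 × 0.08 = $208.59
Federal income tax: $2,607.43 × 0.25 = $651.86
Municipal income tax: $2,607.43 × 0.0325 = $84.74
PFL insurance: $3,003.85 × 0.0149 = $44.76
Social Security tax: $3,003.85 × 0.055 = $165.21
Medicare: $3,003.85 × 0.03 = $90.12
Gym membership: $285.94
Charitable contribution: $271.60
Roth 401(k) contribution: $272.56
Total deductions = $208.68 + $187.74 + $208.59 + $651.86 + $84.74 + $44.76 + $165.21 + $90.12 + $285.94 + $271.60 + $272.56 = $2,471.80
Net pay = $3,003.85 − $2,471.80 = $532.05

$532.05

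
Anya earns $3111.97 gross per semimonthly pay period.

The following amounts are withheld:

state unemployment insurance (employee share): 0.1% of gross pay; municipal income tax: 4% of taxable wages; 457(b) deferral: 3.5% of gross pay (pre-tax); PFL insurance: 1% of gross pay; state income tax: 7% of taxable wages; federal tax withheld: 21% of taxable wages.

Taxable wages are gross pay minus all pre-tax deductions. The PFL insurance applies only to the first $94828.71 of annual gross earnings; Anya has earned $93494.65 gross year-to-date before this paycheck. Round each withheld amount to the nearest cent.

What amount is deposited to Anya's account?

$2025.63

457(b) deferral: $3111.97 × 0.035 = $108.92
Taxable wages = $3111.97 − $108.92 = $3003.05
Municipal income tax: $3003.05 × 0.04 = $120.12
State income tax: $3003.05 × 0.07 = $210.21
Federal tax withheld: $3003.05 × 0.21 = $630.64
PFL insurance: only $94828.71 − $93494.65 = $1334.06 of this check is subject → $1334.06 × 0.01 = $13.34
State unemployment insurance (employee share): $3111.97 × 0.001 = $3.11
Total deductions = $108.92 + $120.12 + $210.21 + $630.64 + $13.34 + $3.11 = $1086.34
Net pay = $3111.97 − $1086.34 = $2025.63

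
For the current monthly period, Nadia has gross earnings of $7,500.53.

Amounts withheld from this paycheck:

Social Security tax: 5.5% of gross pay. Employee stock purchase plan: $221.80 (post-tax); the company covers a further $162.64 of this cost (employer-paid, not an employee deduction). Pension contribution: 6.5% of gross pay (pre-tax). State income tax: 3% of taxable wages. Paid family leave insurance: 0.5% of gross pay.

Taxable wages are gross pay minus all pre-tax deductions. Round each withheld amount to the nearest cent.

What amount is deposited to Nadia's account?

$6,130.78

Pension contribution: $7,500.53 × 0.065 = $487.53
Taxable wages = $7,500.53 − $487.53 = $7,013.00
State income tax: $7,013.00 × 0.03 = $210.39
Social Security tax: $7,500.53 × 0.055 = $412.53
Paid family leave insurance: $7,500.53 × 0.005 = $37.50
Employee stock purchase plan: $221.80
(Employer's $162.64 toward employee stock purchase plan is not withheld from the employee.)
Total deductions = $487.53 + $210.39 + $412.53 + $37.50 + $221.80 = $1,369.75
Net pay = $7,500.53 − $1,369.75 = $6,130.78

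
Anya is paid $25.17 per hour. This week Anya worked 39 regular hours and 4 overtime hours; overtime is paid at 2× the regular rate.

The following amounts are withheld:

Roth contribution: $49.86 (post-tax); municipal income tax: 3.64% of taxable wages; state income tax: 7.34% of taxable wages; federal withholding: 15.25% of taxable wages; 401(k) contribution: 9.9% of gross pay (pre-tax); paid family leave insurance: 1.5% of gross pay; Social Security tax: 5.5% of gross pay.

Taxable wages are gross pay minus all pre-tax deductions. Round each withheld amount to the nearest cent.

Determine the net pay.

Regular pay: 39 × $25.17 = $981.63
Overtime pay: 4 × $25.17 × 2 = $201.36
Gross pay = $981.63 + $201.36 = $1,182.99
401(k) contribution: $1,182.99 × 0.099 = $117.12
Taxable wages = $1,182.99 − $117.12 = $1,065.87
State income tax: $1,065.87 × 0.0734 = $78.23
Municipal income tax: $1,065.87 × 0.0364 = $38.80
Federal withholding: $1,065.87 × 0.1525 = $162.55
Paid family leave insurance: $1,182.99 × 0.015 = $17.74
Social Security tax: $1,182.99 × 0.055 = $65.06
Roth contribution: $49.86
Total deductions = $117.12 + $78.23 + $38.80 + $162.55 + $17.74 + $65.06 + $49.86 = $529.36
Net pay = $1,182.99 − $529.36 = $653.63

$653.63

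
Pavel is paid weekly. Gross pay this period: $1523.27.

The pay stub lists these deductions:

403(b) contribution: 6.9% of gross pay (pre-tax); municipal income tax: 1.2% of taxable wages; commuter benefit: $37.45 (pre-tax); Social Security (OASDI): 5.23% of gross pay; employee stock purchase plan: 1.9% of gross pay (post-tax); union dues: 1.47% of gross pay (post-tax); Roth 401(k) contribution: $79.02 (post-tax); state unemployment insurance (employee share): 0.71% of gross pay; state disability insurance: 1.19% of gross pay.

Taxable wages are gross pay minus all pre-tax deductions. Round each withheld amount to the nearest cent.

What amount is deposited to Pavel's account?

$1125.17

403(b) contribution: $1523.27 × 0.069 = $105.11
Commuter benefit: $37.45
Pre-tax total = $105.11 + $37.45 = $142.56
Taxable wages = $1523.27 − $142.56 = $1380.71
Municipal income tax: $1380.71 × 0.012 = $16.57
State disability insurance: $1523.27 × 0.0119 = $18.13
Social Security (OASDI): $1523.27 × 0.0523 = $79.67
State unemployment insurance (employee share): $1523.27 × 0.0071 = $10.82
Union dues: $1523.27 × 0.0147 = $22.39
Roth 401(k) contribution: $79.02
Employee stock purchase plan: $1523.27 × 0.019 = $28.94
Total deductions = $105.11 + $37.45 + $16.57 + $18.13 + $79.67 + $10.82 + $22.39 + $79.02 + $28.94 = $398.10
Net pay = $1523.27 − $398.10 = $1125.17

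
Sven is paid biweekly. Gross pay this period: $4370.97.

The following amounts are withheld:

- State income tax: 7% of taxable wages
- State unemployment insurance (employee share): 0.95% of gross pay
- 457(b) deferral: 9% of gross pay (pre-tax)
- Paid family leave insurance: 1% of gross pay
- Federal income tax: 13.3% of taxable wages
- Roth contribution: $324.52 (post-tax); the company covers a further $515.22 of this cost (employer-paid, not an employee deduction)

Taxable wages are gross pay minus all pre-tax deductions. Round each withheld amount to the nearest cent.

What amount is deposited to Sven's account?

$2760.38

457(b) deferral: $4370.97 × 0.09 = $393.39
Taxable wages = $4370.97 − $393.39 = $3977.58
State income tax: $3977.58 × 0.07 = $278.43
Federal income tax: $3977.58 × 0.133 = $529.02
Paid family leave insurance: $4370.97 × 0.01 = $43.71
State unemployment insurance (employee share): $4370.97 × 0.0095 = $41.52
Roth contribution: $324.52
(Employer's $515.22 toward Roth contribution is not withheld from the employee.)
Total deductions = $393.39 + $278.43 + $529.02 + $43.71 + $41.52 + $324.52 = $1610.59
Net pay = $4370.97 − $1610.59 = $2760.38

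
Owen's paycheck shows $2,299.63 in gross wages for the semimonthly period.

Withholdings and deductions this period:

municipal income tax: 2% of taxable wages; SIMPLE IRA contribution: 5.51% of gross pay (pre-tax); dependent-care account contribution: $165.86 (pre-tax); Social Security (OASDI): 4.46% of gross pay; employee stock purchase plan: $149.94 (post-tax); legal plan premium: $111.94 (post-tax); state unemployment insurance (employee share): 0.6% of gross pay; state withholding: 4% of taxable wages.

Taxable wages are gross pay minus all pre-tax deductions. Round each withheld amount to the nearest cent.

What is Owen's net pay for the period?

Dependent-care account contribution: $165.86
SIMPLE IRA contribution: $2,299.63 × 0.0551 = $126.71
Pre-tax total = $165.86 + $126.71 = $292.57
Taxable wages = $2,299.63 − $292.57 = $2,007.06
Municipal income tax: $2,007.06 × 0.02 = $40.14
State withholding: $2,007.06 × 0.04 = $80.28
State unemployment insurance (employee share): $2,299.63 × 0.006 = $13.80
Social Security (OASDI): $2,299.63 × 0.0446 = $102.56
Employee stock purchase plan: $149.94
Legal plan premium: $111.94
Total deductions = $165.86 + $126.71 + $40.14 + $80.28 + $13.80 + $102.56 + $149.94 + $111.94 = $791.23
Net pay = $2,299.63 − $791.23 = $1,508.40

$1,508.40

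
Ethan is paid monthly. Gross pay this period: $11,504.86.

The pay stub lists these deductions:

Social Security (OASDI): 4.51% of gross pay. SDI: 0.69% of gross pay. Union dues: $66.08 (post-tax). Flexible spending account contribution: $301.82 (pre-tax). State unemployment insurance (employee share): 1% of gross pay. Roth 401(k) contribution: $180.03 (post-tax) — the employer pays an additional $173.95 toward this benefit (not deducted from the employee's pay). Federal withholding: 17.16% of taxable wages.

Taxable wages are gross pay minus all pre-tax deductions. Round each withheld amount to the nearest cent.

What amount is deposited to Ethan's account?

Flexible spending account contribution: $301.82
Taxable wages = $11,504.86 − $301.82 = $11,203.04
Federal withholding: $11,203.04 × 0.1716 = $1,922.44
SDI: $11,504.86 × 0.0069 = $79.38
State unemployment insurance (employee share): $11,504.86 × 0.01 = $115.05
Social Security (OASDI): $11,504.86 × 0.0451 = $518.87
Union dues: $66.08
Roth 401(k) contribution: $180.03
(Employer's $173.95 toward Roth 401(k) contribution is not withheld from the employee.)
Total deductions = $301.82 + $1,922.44 + $79.38 + $115.05 + $518.87 + $66.08 + $180.03 = $3,183.67
Net pay = $11,504.86 − $3,183.67 = $8,321.19

$8,321.19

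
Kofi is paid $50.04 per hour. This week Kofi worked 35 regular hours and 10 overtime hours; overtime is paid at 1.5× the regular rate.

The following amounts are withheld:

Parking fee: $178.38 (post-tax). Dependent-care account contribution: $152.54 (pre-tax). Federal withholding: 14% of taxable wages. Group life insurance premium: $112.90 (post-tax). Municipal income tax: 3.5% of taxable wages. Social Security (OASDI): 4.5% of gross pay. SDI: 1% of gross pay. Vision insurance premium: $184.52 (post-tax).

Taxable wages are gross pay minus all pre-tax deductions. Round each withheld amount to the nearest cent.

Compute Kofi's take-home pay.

$1324.90

Regular pay: 35 × $50.04 = $1751.40
Overtime pay: 10 × $50.04 × 1.5 = $750.60
Gross pay = $1751.40 + $750.60 = $2502.00
Dependent-care account contribution: $152.54
Taxable wages = $2502.00 − $152.54 = $2349.46
Federal withholding: $2349.46 × 0.14 = $328.92
Municipal income tax: $2349.46 × 0.035 = $82.23
Social Security (OASDI): $2502.00 × 0.045 = $112.59
SDI: $2502.00 × 0.01 = $25.02
Vision insurance premium: $184.52
Group life insurance premium: $112.90
Parking fee: $178.38
Total deductions = $152.54 + $328.92 + $82.23 + $112.59 + $25.02 + $184.52 + $112.90 + $178.38 = $1177.10
Net pay = $2502.00 − $1177.10 = $1324.90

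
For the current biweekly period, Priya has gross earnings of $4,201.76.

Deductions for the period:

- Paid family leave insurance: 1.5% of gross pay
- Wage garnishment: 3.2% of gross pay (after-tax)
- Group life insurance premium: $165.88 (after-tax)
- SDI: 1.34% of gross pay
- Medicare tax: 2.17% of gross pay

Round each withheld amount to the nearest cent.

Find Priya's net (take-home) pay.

$3,690.91

SDI: $4,201.76 × 0.0134 = $56.30
Medicare tax: $4,201.76 × 0.0217 = $91.18
Paid family leave insurance: $4,201.76 × 0.015 = $63.03
Group life insurance premium: $165.88
Wage garnishment: $4,201.76 × 0.032 = $134.46
Total deductions = $56.30 + $91.18 + $63.03 + $165.88 + $134.46 = $510.85
Net pay = $4,201.76 − $510.85 = $3,690.91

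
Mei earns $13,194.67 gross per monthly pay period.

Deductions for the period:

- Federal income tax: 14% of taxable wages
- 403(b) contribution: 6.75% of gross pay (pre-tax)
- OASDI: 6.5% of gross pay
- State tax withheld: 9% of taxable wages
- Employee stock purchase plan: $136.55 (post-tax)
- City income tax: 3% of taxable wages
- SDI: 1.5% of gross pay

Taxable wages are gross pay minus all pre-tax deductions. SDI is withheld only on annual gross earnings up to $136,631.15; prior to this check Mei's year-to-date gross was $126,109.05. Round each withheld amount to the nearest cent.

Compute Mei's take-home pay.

$7,952.96

403(b) contribution: $13,194.67 × 0.0675 = $890.64
Taxable wages = $13,194.67 − $890.64 = $12,304.03
State tax withheld: $12,304.03 × 0.09 = $1,107.36
City income tax: $12,304.03 × 0.03 = $369.12
Federal income tax: $12,304.03 × 0.14 = $1,722.56
SDI: only $136,631.15 − $126,109.05 = $10,522.10 of this check is subject → $10,522.10 × 0.015 = $157.83
OASDI: $13,194.67 × 0.065 = $857.65
Employee stock purchase plan: $136.55
Total deductions = $890.64 + $1,107.36 + $369.12 + $1,722.56 + $157.83 + $857.65 + $136.55 = $5,241.71
Net pay = $13,194.67 − $5,241.71 = $7,952.96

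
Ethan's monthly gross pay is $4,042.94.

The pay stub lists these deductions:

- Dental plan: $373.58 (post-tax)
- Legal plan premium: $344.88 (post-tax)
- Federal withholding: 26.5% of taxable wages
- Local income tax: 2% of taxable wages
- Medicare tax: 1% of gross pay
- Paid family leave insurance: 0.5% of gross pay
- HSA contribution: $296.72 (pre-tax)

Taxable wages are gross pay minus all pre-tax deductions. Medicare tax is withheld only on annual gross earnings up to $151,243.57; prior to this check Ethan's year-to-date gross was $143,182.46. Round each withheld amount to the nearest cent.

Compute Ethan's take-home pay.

$1,899.45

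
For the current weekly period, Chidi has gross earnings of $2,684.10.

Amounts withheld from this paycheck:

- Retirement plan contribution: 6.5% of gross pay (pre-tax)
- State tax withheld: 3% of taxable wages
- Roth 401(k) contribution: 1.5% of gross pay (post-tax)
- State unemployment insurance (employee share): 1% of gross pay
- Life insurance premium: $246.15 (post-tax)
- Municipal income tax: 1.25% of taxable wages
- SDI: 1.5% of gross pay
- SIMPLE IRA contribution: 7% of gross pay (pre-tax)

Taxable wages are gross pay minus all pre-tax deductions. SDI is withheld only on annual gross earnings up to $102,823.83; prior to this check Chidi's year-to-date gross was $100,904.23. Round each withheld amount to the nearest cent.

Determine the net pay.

SIMPLE IRA contribution: $2,684.10 × 0.07 = $187.89
Retirement plan contribution: $2,684.10 × 0.065 = $174.47
Pre-tax total = $187.89 + $174.47 = $362.36
Taxable wages = $2,684.10 − $362.36 = $2,321.74
State tax withheld: $2,321.74 × 0.03 = $69.65
Municipal income tax: $2,321.74 × 0.0125 = $29.02
State unemployment insurance (employee share): $2,684.10 × 0.01 = $26.84
SDI: only $102,823.83 − $100,904.23 = $1,919.60 of this check is subject → $1,919.60 × 0.015 = $28.79
Roth 401(k) contribution: $2,684.10 × 0.015 = $40.26
Life insurance premium: $246.15
Total deductions = $187.89 + $174.47 + $69.65 + $29.02 + $26.84 + $28.79 + $40.26 + $246.15 = $803.07
Net pay = $2,684.10 − $803.07 = $1,881.03

$1,881.03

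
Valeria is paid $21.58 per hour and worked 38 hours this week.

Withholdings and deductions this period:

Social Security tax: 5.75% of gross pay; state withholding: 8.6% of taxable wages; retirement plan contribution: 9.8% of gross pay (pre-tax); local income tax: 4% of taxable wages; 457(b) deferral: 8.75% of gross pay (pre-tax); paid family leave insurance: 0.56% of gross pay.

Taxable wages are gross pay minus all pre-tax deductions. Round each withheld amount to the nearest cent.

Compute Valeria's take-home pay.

$532.03

Gross pay: 38 × $21.58 = $820.04
Retirement plan contribution: $820.04 × 0.098 = $80.36
457(b) deferral: $820.04 × 0.0875 = $71.75
Pre-tax total = $80.36 + $71.75 = $152.11
Taxable wages = $820.04 − $152.11 = $667.93
Local income tax: $667.93 × 0.04 = $26.72
State withholding: $667.93 × 0.086 = $57.44
Paid family leave insurance: $820.04 × 0.0056 = $4.59
Social Security tax: $820.04 × 0.0575 = $47.15
Total deductions = $80.36 + $71.75 + $26.72 + $57.44 + $4.59 + $47.15 = $288.01
Net pay = $820.04 − $288.01 = $532.03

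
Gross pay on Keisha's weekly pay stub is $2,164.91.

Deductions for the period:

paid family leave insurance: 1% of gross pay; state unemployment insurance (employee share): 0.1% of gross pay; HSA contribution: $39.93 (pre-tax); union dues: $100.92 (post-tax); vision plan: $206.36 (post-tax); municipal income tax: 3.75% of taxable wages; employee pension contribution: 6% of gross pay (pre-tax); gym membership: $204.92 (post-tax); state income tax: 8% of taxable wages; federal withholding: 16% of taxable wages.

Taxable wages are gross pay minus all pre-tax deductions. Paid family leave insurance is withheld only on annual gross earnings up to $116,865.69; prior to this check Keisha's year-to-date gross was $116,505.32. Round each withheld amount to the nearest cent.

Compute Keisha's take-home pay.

$923.49

Employee pension contribution: $2,164.91 × 0.06 = $129.89
HSA contribution: $39.93
Pre-tax total = $129.89 + $39.93 = $169.82
Taxable wages = $2,164.91 − $169.82 = $1,995.09
Municipal income tax: $1,995.09 × 0.0375 = $74.82
Federal withholding: $1,995.09 × 0.16 = $319.21
State income tax: $1,995.09 × 0.08 = $159.61
State unemployment insurance (employee share): $2,164.91 × 0.001 = $2.16
Paid family leave insurance: only $116,865.69 − $116,505.32 = $360.37 of this check is subject → $360.37 × 0.01 = $3.60
Vision plan: $206.36
Union dues: $100.92
Gym membership: $204.92
Total deductions = $129.89 + $39.93 + $74.82 + $319.21 + $159.61 + $2.16 + $3.60 + $206.36 + $100.92 + $204.92 = $1,241.42
Net pay = $2,164.91 − $1,241.42 = $923.49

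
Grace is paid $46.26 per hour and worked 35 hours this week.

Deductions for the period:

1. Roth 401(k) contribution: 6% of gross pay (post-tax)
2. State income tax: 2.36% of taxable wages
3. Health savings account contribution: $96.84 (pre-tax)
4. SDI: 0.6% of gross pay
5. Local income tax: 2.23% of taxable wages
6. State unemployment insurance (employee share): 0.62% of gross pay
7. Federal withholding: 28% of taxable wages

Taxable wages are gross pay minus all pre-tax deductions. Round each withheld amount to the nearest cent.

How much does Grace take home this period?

Gross pay: 35 × $46.26 = $1,619.10
Health savings account contribution: $96.84
Taxable wages = $1,619.10 − $96.84 = $1,522.26
Local income tax: $1,522.26 × 0.0223 = $33.95
State income tax: $1,522.26 × 0.0236 = $35.93
Federal withholding: $1,522.26 × 0.28 = $426.23
SDI: $1,619.10 × 0.006 = $9.71
State unemployment insurance (employee share): $1,619.10 × 0.0062 = $10.04
Roth 401(k) contribution: $1,619.10 × 0.06 = $97.15
Total deductions = $96.84 + $33.95 + $35.93 + $426.23 + $9.71 + $10.04 + $97.15 = $709.85
Net pay = $1,619.10 − $709.85 = $909.25

$909.25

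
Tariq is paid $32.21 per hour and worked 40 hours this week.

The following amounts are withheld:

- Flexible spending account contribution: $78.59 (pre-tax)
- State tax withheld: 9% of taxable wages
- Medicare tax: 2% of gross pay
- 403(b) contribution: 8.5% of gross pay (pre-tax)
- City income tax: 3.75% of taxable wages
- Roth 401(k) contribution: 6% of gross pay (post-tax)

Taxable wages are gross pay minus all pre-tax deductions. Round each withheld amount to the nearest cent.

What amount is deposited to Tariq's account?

Gross pay: 40 × $32.21 = $1,288.40
Flexible spending account contribution: $78.59
403(b) contribution: $1,288.40 × 0.085 = $109.51
Pre-tax total = $78.59 + $109.51 = $188.10
Taxable wages = $1,288.40 − $188.10 = $1,100.30
City income tax: $1,100.30 × 0.0375 = $41.26
State tax withheld: $1,100.30 × 0.09 = $99.03
Medicare tax: $1,288.40 × 0.02 = $25.77
Roth 401(k) contribution: $1,288.40 × 0.06 = $77.30
Total deductions = $78.59 + $109.51 + $41.26 + $99.03 + $25.77 + $77.30 = $431.46
Net pay = $1,288.40 − $431.46 = $856.94

$856.94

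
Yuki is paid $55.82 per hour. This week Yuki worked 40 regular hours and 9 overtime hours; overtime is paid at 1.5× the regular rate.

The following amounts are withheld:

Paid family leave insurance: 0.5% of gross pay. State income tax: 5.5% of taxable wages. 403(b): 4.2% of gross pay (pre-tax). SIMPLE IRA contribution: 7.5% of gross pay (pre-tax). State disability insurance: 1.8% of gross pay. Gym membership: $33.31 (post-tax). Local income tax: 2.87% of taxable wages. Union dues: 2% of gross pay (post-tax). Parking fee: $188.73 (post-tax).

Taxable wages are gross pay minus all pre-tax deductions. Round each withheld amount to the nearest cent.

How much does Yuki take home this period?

$2,065.80

Regular pay: 40 × $55.82 = $2,232.80
Overtime pay: 9 × $55.82 × 1.5 = $753.57
Gross pay = $2,232.80 + $753.57 = $2,986.37
SIMPLE IRA contribution: $2,986.37 × 0.075 = $223.98
403(b): $2,986.37 × 0.042 = $125.43
Pre-tax total = $223.98 + $125.43 = $349.41
Taxable wages = $2,986.37 − $349.41 = $2,636.96
Local income tax: $2,636.96 × 0.0287 = $75.68
State income tax: $2,636.96 × 0.055 = $145.03
Paid family leave insurance: $2,986.37 × 0.005 = $14.93
State disability insurance: $2,986.37 × 0.018 = $53.75
Gym membership: $33.31
Parking fee: $188.73
Union dues: $2,986.37 × 0.02 = $59.73
Total deductions = $223.98 + $125.43 + $75.68 + $145.03 + $14.93 + $53.75 + $33.31 + $188.73 + $59.73 = $920.57
Net pay = $2,986.37 − $920.57 = $2,065.80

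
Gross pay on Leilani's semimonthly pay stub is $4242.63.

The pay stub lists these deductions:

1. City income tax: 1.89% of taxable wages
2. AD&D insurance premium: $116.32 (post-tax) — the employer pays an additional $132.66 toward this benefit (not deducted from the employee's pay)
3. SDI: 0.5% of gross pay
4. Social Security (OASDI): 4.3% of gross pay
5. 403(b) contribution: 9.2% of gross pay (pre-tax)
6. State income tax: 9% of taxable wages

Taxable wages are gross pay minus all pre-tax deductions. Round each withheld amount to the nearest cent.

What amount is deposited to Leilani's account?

$3112.83

403(b) contribution: $4242.63 × 0.092 = $390.32
Taxable wages = $4242.63 − $390.32 = $3852.31
State income tax: $3852.31 × 0.09 = $346.71
City income tax: $3852.31 × 0.0189 = $72.81
SDI: $4242.63 × 0.005 = $21.21
Social Security (OASDI): $4242.63 × 0.043 = $182.43
AD&D insurance premium: $116.32
(Employer's $132.66 toward AD&D insurance premium is not withheld from the employee.)
Total deductions = $390.32 + $346.71 + $72.81 + $21.21 + $182.43 + $116.32 = $1129.80
Net pay = $4242.63 − $1129.80 = $3112.83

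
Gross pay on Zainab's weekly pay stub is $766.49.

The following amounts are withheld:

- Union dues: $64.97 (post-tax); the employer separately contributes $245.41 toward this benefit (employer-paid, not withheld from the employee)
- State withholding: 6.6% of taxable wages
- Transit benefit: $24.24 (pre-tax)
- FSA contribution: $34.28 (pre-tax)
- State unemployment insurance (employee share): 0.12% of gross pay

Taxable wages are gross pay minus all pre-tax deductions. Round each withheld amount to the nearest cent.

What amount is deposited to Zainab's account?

Transit benefit: $24.24
FSA contribution: $34.28
Pre-tax total = $24.24 + $34.28 = $58.52
Taxable wages = $766.49 − $58.52 = $707.97
State withholding: $707.97 × 0.066 = $46.73
State unemployment insurance (employee share): $766.49 × 0.0012 = $0.92
Union dues: $64.97
(Employer's $245.41 toward union dues is not withheld from the employee.)
Total deductions = $24.24 + $34.28 + $46.73 + $0.92 + $64.97 = $171.14
Net pay = $766.49 − $171.14 = $595.35

$595.35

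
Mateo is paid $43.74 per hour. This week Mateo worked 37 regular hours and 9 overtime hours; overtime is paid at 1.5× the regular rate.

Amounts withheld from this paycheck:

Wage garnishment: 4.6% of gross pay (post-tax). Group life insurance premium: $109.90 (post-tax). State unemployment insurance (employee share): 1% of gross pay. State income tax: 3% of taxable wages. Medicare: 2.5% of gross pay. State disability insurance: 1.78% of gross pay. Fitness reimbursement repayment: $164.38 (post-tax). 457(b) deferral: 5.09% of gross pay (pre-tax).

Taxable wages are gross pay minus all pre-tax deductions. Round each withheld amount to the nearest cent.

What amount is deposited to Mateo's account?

$1,541.03

Regular pay: 37 × $43.74 = $1,618.38
Overtime pay: 9 × $43.74 × 1.5 = $590.49
Gross pay = $1,618.38 + $590.49 = $2,208.87
457(b) deferral: $2,208.87 × 0.0509 = $112.43
Taxable wages = $2,208.87 − $112.43 = $2,096.44
State income tax: $2,096.44 × 0.03 = $62.89
Medicare: $2,208.87 × 0.025 = $55.22
State unemployment insurance (employee share): $2,208.87 × 0.01 = $22.09
State disability insurance: $2,208.87 × 0.0178 = $39.32
Group life insurance premium: $109.90
Fitness reimbursement repayment: $164.38
Wage garnishment: $2,208.87 × 0.046 = $101.61
Total deductions = $112.43 + $62.89 + $55.22 + $22.09 + $39.32 + $109.90 + $164.38 + $101.61 = $667.84
Net pay = $2,208.87 − $667.84 = $1,541.03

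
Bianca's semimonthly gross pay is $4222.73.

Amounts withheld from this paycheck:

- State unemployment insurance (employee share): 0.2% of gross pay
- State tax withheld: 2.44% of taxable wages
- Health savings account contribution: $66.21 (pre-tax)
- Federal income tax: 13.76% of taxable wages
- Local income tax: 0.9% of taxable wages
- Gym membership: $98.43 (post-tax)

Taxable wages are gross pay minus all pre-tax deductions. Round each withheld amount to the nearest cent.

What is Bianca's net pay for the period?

Health savings account contribution: $66.21
Taxable wages = $4222.73 − $66.21 = $4156.52
Local income tax: $4156.52 × 0.009 = $37.41
State tax withheld: $4156.52 × 0.0244 = $101.42
Federal income tax: $4156.52 × 0.1376 = $571.94
State unemployment insurance (employee share): $4222.73 × 0.002 = $8.45
Gym membership: $98.43
Total deductions = $66.21 + $37.41 + $101.42 + $571.94 + $8.45 + $98.43 = $883.86
Net pay = $4222.73 − $883.86 = $3338.87

$3338.87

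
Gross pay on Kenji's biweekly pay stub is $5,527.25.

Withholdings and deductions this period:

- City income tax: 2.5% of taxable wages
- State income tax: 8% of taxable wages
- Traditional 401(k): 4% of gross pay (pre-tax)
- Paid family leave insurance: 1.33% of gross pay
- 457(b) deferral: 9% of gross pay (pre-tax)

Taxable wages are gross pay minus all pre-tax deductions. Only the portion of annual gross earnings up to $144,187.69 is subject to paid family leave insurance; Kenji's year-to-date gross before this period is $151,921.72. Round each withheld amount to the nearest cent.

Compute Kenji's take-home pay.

457(b) deferral: $5,527.25 × 0.09 = $497.45
Traditional 401(k): $5,527.25 × 0.04 = $221.09
Pre-tax total = $497.45 + $221.09 = $718.54
Taxable wages = $5,527.25 − $718.54 = $4,808.71
State income tax: $4,808.71 × 0.08 = $384.70
City income tax: $4,808.71 × 0.025 = $120.22
Paid family leave insurance: annual cap $144,187.69 already reached (YTD $151,921.72), so $0.00
Total deductions = $497.45 + $221.09 + $384.70 + $120.22 + $0.00 = $1,223.46
Net pay = $5,527.25 − $1,223.46 = $4,303.79

$4,303.79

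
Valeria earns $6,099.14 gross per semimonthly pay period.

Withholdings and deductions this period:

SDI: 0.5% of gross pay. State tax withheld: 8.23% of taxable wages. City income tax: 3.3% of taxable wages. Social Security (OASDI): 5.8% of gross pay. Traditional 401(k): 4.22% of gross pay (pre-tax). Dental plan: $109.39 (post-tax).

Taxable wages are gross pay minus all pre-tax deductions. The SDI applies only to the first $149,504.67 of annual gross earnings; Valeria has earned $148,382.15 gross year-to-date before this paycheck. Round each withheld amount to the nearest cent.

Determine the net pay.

Traditional 401(k): $6,099.14 × 0.0422 = $257.38
Taxable wages = $6,099.14 − $257.38 = $5,841.76
State tax withheld: $5,841.76 × 0.0823 = $480.78
City income tax: $5,841.76 × 0.033 = $192.78
SDI: only $149,504.67 − $148,382.15 = $1,122.52 of this check is subject → $1,122.52 × 0.005 = $5.61
Social Security (OASDI): $6,099.14 × 0.058 = $353.75
Dental plan: $109.39
Total deductions = $257.38 + $480.78 + $192.78 + $5.61 + $353.75 + $109.39 = $1,399.69
Net pay = $6,099.14 − $1,399.69 = $4,699.45

$4,699.45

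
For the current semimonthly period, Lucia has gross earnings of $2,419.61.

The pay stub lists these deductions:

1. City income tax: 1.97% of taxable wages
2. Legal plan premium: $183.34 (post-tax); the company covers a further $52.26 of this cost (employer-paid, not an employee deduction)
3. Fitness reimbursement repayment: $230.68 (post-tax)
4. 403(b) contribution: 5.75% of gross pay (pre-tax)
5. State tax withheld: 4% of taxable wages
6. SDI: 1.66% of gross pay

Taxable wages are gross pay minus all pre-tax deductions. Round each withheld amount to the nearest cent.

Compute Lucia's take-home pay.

403(b) contribution: $2,419.61 × 0.0575 = $139.13
Taxable wages = $2,419.61 − $139.13 = $2,280.48
State tax withheld: $2,280.48 × 0.04 = $91.22
City income tax: $2,280.48 × 0.0197 = $44.93
SDI: $2,419.61 × 0.0166 = $40.17
Fitness reimbursement repayment: $230.68
Legal plan premium: $183.34
(Employer's $52.26 toward legal plan premium is not withheld from the employee.)
Total deductions = $139.13 + $91.22 + $44.93 + $40.17 + $230.68 + $183.34 = $729.47
Net pay = $2,419.61 − $729.47 = $1,690.14

$1,690.14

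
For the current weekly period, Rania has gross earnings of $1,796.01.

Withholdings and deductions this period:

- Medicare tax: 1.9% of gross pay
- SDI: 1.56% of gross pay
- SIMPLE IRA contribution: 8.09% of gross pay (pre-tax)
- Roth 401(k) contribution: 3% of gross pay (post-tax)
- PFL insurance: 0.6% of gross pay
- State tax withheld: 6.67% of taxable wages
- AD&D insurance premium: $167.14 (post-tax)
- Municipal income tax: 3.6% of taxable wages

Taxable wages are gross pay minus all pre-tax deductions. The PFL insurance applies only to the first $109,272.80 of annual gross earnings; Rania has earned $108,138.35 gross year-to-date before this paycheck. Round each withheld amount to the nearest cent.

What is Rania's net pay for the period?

SIMPLE IRA contribution: $1,796.01 × 0.0809 = $145.30
Taxable wages = $1,796.01 − $145.30 = $1,650.71
Municipal income tax: $1,650.71 × 0.036 = $59.43
State tax withheld: $1,650.71 × 0.0667 = $110.10
SDI: $1,796.01 × 0.0156 = $28.02
PFL insurance: only $109,272.80 − $108,138.35 = $1,134.45 of this check is subject → $1,134.45 × 0.006 = $6.81
Medicare tax: $1,796.01 × 0.019 = $34.12
AD&D insurance premium: $167.14
Roth 401(k) contribution: $1,796.01 × 0.03 = $53.88
Total deductions = $145.30 + $59.43 + $110.10 + $28.02 + $6.81 + $34.12 + $167.14 + $53.88 = $604.80
Net pay = $1,796.01 − $604.80 = $1,191.21

$1,191.21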